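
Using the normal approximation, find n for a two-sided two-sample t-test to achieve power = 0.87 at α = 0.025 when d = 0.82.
n = 34 per group

Sample size formula (two-sample t-test, normal approximation):
n = 2 · ((z_{α/2} + z_β) / d)²

z_{α/2} = 2.241 (for α = 0.025, two-sided)
z_β = 1.126 (for power = 0.87)
d = 0.82

n = 2 · ((2.241 + 1.126) / 0.82)²
n = 2 · (4.106)²
n ≈ 33.72
Round up to the next whole number: n = 34 per group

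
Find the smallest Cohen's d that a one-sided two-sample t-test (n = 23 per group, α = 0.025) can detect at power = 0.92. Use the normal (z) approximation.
d ≈ 0.99

Minimum detectable effect (two-sample t-test, normal approximation):
d = (z_α + z_β) / √(n/2)
d = (1.960 + 1.405) / √(23/2)
d = 3.365 / 3.391
d ≈ 0.99

By Cohen's convention (0.2 small / 0.5 medium / 0.8 large): large effect.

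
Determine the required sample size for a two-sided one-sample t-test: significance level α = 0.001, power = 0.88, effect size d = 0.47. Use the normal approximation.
n = 91

Sample size formula (one-sample t-test, normal approximation):
n = ((z_{α/2} + z_β) / d)²

z_{α/2} = 3.291 (for α = 0.001, two-sided)
z_β = 1.175 (for power = 0.88)
d = 0.47

n = ((3.291 + 1.175) / 0.47)²
n = (9.502)²
n ≈ 90.29
Round up to the next whole number: n = 91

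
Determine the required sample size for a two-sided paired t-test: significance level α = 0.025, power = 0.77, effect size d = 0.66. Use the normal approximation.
n = 21 pairs

Sample size formula (paired t-test, normal approximation):
n = ((z_{α/2} + z_β) / d)²

z_{α/2} = 2.241 (for α = 0.025, two-sided)
z_β = 0.739 (for power = 0.77)
d = 0.66

n = ((2.241 + 0.739) / 0.66)²
n = (4.515)²
n ≈ 20.39
Round up to the next whole number: n = 21 pairs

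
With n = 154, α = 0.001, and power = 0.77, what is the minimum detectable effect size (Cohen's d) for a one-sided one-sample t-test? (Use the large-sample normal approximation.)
d ≈ 0.31

Minimum detectable effect (one-sample t-test, normal approximation):
d = (z_α + z_β) / √n
d = (3.090 + 0.739) / √154
d = 3.829 / 12.410
d ≈ 0.31

By Cohen's convention (0.2 small / 0.5 medium / 0.8 large): small effect.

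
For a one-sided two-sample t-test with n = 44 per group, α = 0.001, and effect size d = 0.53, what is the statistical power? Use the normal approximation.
Power ≈ 0.27

Power calculation (two-sample t-test, normal approximation):
z_β = d · √(n/2) - z_α
z_β = 0.53 · √(44/2) - 3.090
z_β = 0.53 · 4.690 - 3.090
z_β = -0.604

Power = Φ(z_β) = Φ(-0.604) ≈ 0.273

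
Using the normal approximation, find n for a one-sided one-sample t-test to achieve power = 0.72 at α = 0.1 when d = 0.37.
n = 26

Sample size formula (one-sample t-test, normal approximation):
n = ((z_α + z_β) / d)²

z_α = 1.282 (for α = 0.1, one-sided)
z_β = 0.583 (for power = 0.72)
d = 0.37

n = ((1.282 + 0.583) / 0.37)²
n = (5.041)²
n ≈ 25.41
Round up to the next whole number: n = 26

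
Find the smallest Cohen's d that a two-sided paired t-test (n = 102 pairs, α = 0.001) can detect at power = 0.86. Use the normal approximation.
d ≈ 0.43

Minimum detectable effect (paired t-test, normal approximation):
d = (z_{α/2} + z_β) / √n
d = (3.291 + 1.080) / √102
d = 4.371 / 10.100
d ≈ 0.43

By Cohen's convention (0.2 small / 0.5 medium / 0.8 large): small effect.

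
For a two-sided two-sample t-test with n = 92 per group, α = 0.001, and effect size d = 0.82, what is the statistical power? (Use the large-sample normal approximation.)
Power ≈ 0.99

Power calculation (two-sample t-test, normal approximation):
z_β = d · √(n/2) - z_{α/2}
z_β = 0.82 · √(92/2) - 3.291
z_β = 0.82 · 6.782 - 3.291
z_β = 2.271

Power = Φ(z_β) = Φ(2.271) ≈ 0.988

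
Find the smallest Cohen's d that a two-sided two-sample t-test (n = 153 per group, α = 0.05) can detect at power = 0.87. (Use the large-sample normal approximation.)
d ≈ 0.35

Minimum detectable effect (two-sample t-test, normal approximation):
d = (z_{α/2} + z_β) / √(n/2)
d = (1.960 + 1.126) / √(153/2)
d = 3.086 / 8.746
d ≈ 0.35

By Cohen's convention (0.2 small / 0.5 medium / 0.8 large): small effect.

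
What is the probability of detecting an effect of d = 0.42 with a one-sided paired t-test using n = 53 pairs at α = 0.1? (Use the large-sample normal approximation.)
Power ≈ 0.96

Power calculation (paired t-test, normal approximation):
z_β = d · √n - z_α
z_β = 0.42 · √53 - 1.282
z_β = 0.42 · 7.280 - 1.282
z_β = 1.776

Power = Φ(z_β) = Φ(1.776) ≈ 0.962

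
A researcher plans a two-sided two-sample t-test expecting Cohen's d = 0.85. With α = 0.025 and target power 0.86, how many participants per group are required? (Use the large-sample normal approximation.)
n = 31 per group

Sample size formula (two-sample t-test, normal approximation):
n = 2 · ((z_{α/2} + z_β) / d)²

z_{α/2} = 2.241 (for α = 0.025, two-sided)
z_β = 1.080 (for power = 0.86)
d = 0.85

n = 2 · ((2.241 + 1.080) / 0.85)²
n = 2 · (3.907)²
n ≈ 30.53
Round up to the next whole number: n = 31 per group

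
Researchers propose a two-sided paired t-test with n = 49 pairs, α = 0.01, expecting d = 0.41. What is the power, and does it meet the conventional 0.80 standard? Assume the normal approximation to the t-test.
Power ≈ 0.62; the study is underpowered (power < 0.80)

Power calculation (paired t-test, normal approximation):
z_β = d · √n - z_{α/2}
z_β = 0.41 · √49 - 2.576
z_β = 0.41 · 7.000 - 2.576
z_β = 0.294

Power = Φ(z_β) = Φ(0.294) ≈ 0.616

Effect size d = 0.41 is small by Cohen's convention (0.2/0.5/0.8).

Threshold: power ≥ 0.80 is conventionally adequate.
Power ≈ 0.62 → the study is underpowered (power < 0.80).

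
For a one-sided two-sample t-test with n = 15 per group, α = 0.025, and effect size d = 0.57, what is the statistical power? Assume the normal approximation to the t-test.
Power ≈ 0.34

Power calculation (two-sample t-test, normal approximation):
z_β = d · √(n/2) - z_α
z_β = 0.57 · √(15/2) - 1.960
z_β = 0.57 · 2.739 - 1.960
z_β = -0.399

Power = Φ(z_β) = Φ(-0.399) ≈ 0.345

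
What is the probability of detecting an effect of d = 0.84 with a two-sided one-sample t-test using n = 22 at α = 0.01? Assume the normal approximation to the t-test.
Power ≈ 0.91

Power calculation (one-sample t-test, normal approximation):
z_β = d · √n - z_{α/2}
z_β = 0.84 · √22 - 2.576
z_β = 0.84 · 4.690 - 2.576
z_β = 1.364

Power = Φ(z_β) = Φ(1.364) ≈ 0.914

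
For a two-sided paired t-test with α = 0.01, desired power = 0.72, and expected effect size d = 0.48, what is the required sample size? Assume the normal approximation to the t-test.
n = 44 pairs

Sample size formula (paired t-test, normal approximation):
n = ((z_{α/2} + z_β) / d)²

z_{α/2} = 2.576 (for α = 0.01, two-sided)
z_β = 0.583 (for power = 0.72)
d = 0.48

n = ((2.576 + 0.583) / 0.48)²
n = (6.581)²
n ≈ 43.31
Round up to the next whole number: n = 44 pairs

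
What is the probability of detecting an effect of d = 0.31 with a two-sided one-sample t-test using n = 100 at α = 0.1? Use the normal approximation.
Power ≈ 0.93

Power calculation (one-sample t-test, normal approximation):
z_β = d · √n - z_{α/2}
z_β = 0.31 · √100 - 1.645
z_β = 0.31 · 10.000 - 1.645
z_β = 1.455

Power = Φ(z_β) = Φ(1.455) ≈ 0.927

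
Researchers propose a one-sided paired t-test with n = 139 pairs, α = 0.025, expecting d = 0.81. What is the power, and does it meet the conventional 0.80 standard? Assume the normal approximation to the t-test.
Power ≈ 1.00; the study is adequately powered (power ≥ 0.80)

Power calculation (paired t-test, normal approximation):
z_β = d · √n - z_α
z_β = 0.81 · √139 - 1.960
z_β = 0.81 · 11.790 - 1.960
z_β = 7.590

Power = Φ(z_β) = Φ(7.590) ≈ 1.000

Effect size d = 0.81 is large by Cohen's convention (0.2/0.5/0.8).

Threshold: power ≥ 0.80 is conventionally adequate.
Power ≈ 1.00 → the study is adequately powered (power ≥ 0.80).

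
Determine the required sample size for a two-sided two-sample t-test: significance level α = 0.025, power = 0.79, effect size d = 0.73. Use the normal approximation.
n = 35 per group

Sample size formula (two-sample t-test, normal approximation):
n = 2 · ((z_{α/2} + z_β) / d)²

z_{α/2} = 2.241 (for α = 0.025, two-sided)
z_β = 0.806 (for power = 0.79)
d = 0.73

n = 2 · ((2.241 + 0.806) / 0.73)²
n = 2 · (4.174)²
n ≈ 34.84
Round up to the next whole number: n = 35 per group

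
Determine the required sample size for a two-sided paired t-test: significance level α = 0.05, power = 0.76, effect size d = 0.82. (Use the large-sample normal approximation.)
n = 11 pairs

Sample size formula (paired t-test, normal approximation):
n = ((z_{α/2} + z_β) / d)²

z_{α/2} = 1.960 (for α = 0.05, two-sided)
z_β = 0.706 (for power = 0.76)
d = 0.82

n = ((1.960 + 0.706) / 0.82)²
n = (3.251)²
n ≈ 10.57
Round up to the next whole number: n = 11 pairs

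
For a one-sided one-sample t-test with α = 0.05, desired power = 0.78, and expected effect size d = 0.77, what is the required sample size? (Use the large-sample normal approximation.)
n = 10

Sample size formula (one-sample t-test, normal approximation):
n = ((z_α + z_β) / d)²

z_α = 1.645 (for α = 0.05, one-sided)
z_β = 0.772 (for power = 0.78)
d = 0.77

n = ((1.645 + 0.772) / 0.77)²
n = (3.139)²
n ≈ 9.85
Round up to the next whole number: n = 10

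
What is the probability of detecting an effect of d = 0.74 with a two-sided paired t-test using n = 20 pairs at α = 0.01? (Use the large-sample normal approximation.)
Power ≈ 0.77

Power calculation (paired t-test, normal approximation):
z_β = d · √n - z_{α/2}
z_β = 0.74 · √20 - 2.576
z_β = 0.74 · 4.472 - 2.576
z_β = 0.734

Power = Φ(z_β) = Φ(0.734) ≈ 0.768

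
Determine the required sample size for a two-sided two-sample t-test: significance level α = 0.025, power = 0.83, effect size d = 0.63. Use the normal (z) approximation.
n = 52 per group

Sample size formula (two-sample t-test, normal approximation):
n = 2 · ((z_{α/2} + z_β) / d)²

z_{α/2} = 2.241 (for α = 0.025, two-sided)
z_β = 0.954 (for power = 0.83)
d = 0.63

n = 2 · ((2.241 + 0.954) / 0.63)²
n = 2 · (5.071)²
n ≈ 51.43
Round up to the next whole number: n = 52 per group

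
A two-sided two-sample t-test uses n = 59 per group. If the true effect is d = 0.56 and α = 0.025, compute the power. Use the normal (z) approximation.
Power ≈ 0.79

Power calculation (two-sample t-test, normal approximation):
z_β = d · √(n/2) - z_{α/2}
z_β = 0.56 · √(59/2) - 2.241
z_β = 0.56 · 5.431 - 2.241
z_β = 0.800

Power = Φ(z_β) = Φ(0.800) ≈ 0.788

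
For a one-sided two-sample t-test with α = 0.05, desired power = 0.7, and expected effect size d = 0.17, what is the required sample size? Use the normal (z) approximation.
n = 326 per group

Sample size formula (two-sample t-test, normal approximation):
n = 2 · ((z_α + z_β) / d)²

z_α = 1.645 (for α = 0.05, one-sided)
z_β = 0.524 (for power = 0.7)
d = 0.17

n = 2 · ((1.645 + 0.524) / 0.17)²
n = 2 · (12.759)²
n ≈ 325.58
Round up to the next whole number: n = 326 per group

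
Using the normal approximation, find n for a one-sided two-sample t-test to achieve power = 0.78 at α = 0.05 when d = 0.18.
n = 361 per group

Sample size formula (two-sample t-test, normal approximation):
n = 2 · ((z_α + z_β) / d)²

z_α = 1.645 (for α = 0.05, one-sided)
z_β = 0.772 (for power = 0.78)
d = 0.18

n = 2 · ((1.645 + 0.772) / 0.18)²
n = 2 · (13.428)²
n ≈ 360.62
Round up to the next whole number: n = 361 per group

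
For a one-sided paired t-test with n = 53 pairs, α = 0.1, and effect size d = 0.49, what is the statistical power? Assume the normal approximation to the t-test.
Power ≈ 0.99

Power calculation (paired t-test, normal approximation):
z_β = d · √n - z_α
z_β = 0.49 · √53 - 1.282
z_β = 0.49 · 7.280 - 1.282
z_β = 2.286

Power = Φ(z_β) = Φ(2.286) ≈ 0.989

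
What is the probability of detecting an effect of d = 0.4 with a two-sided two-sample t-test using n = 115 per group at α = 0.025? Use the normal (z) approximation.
Power ≈ 0.79

Power calculation (two-sample t-test, normal approximation):
z_β = d · √(n/2) - z_{α/2}
z_β = 0.4 · √(115/2) - 2.241
z_β = 0.4 · 7.583 - 2.241
z_β = 0.792

Power = Φ(z_β) = Φ(0.792) ≈ 0.786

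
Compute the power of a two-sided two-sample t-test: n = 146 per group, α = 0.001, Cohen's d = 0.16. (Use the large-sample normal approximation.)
Power ≈ 0.03

Power calculation (two-sample t-test, normal approximation):
z_β = d · √(n/2) - z_{α/2}
z_β = 0.16 · √(146/2) - 3.291
z_β = 0.16 · 8.544 - 3.291
z_β = -1.923

Power = Φ(z_β) = Φ(-1.923) ≈ 0.027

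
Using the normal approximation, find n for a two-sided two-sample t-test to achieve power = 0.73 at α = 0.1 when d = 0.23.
n = 193 per group

Sample size formula (two-sample t-test, normal approximation):
n = 2 · ((z_{α/2} + z_β) / d)²

z_{α/2} = 1.645 (for α = 0.1, two-sided)
z_β = 0.613 (for power = 0.73)
d = 0.23

n = 2 · ((1.645 + 0.613) / 0.23)²
n = 2 · (9.817)²
n ≈ 192.75
Round up to the next whole number: n = 193 per group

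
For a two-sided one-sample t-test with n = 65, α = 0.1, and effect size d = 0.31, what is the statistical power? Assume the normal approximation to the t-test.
Power ≈ 0.80

Power calculation (one-sample t-test, normal approximation):
z_β = d · √n - z_{α/2}
z_β = 0.31 · √65 - 1.645
z_β = 0.31 · 8.062 - 1.645
z_β = 0.854

Power = Φ(z_β) = Φ(0.854) ≈ 0.804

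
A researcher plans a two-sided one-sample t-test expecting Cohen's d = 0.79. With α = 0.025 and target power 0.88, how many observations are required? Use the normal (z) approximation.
n = 19

Sample size formula (one-sample t-test, normal approximation):
n = ((z_{α/2} + z_β) / d)²

z_{α/2} = 2.241 (for α = 0.025, two-sided)
z_β = 1.175 (for power = 0.88)
d = 0.79

n = ((2.241 + 1.175) / 0.79)²
n = (4.324)²
n ≈ 18.70
Round up to the next whole number: n = 19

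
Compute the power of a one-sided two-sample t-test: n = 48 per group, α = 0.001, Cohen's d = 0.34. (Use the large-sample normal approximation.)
Power ≈ 0.08

Power calculation (two-sample t-test, normal approximation):
z_β = d · √(n/2) - z_α
z_β = 0.34 · √(48/2) - 3.090
z_β = 0.34 · 4.899 - 3.090
z_β = -1.425

Power = Φ(z_β) = Φ(-1.425) ≈ 0.077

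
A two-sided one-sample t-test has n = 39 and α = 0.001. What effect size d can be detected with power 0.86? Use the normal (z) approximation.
d ≈ 0.70

Minimum detectable effect (one-sample t-test, normal approximation):
d = (z_{α/2} + z_β) / √n
d = (3.291 + 1.080) / √39
d = 4.371 / 6.245
d ≈ 0.70

By Cohen's convention (0.2 small / 0.5 medium / 0.8 large): medium effect.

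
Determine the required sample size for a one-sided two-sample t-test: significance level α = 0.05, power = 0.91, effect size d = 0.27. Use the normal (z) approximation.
n = 245 per group

Sample size formula (two-sample t-test, normal approximation):
n = 2 · ((z_α + z_β) / d)²

z_α = 1.645 (for α = 0.05, one-sided)
z_β = 1.341 (for power = 0.91)
d = 0.27

n = 2 · ((1.645 + 1.341) / 0.27)²
n = 2 · (11.059)²
n ≈ 244.60
Round up to the next whole number: n = 245 per group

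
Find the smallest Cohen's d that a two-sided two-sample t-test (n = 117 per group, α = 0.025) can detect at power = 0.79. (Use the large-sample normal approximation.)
d ≈ 0.40

Minimum detectable effect (two-sample t-test, normal approximation):
d = (z_{α/2} + z_β) / √(n/2)
d = (2.241 + 0.806) / √(117/2)
d = 3.048 / 7.649
d ≈ 0.40

By Cohen's convention (0.2 small / 0.5 medium / 0.8 large): small effect.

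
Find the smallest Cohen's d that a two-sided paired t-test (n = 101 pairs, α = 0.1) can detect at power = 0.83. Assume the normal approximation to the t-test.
d ≈ 0.26

Minimum detectable effect (paired t-test, normal approximation):
d = (z_{α/2} + z_β) / √n
d = (1.645 + 0.954) / √101
d = 2.599 / 10.050
d ≈ 0.26

By Cohen's convention (0.2 small / 0.5 medium / 0.8 large): small effect.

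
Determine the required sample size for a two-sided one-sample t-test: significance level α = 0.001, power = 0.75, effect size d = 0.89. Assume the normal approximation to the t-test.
n = 20

Sample size formula (one-sample t-test, normal approximation):
n = ((z_{α/2} + z_β) / d)²

z_{α/2} = 3.291 (for α = 0.001, two-sided)
z_β = 0.674 (for power = 0.75)
d = 0.89

n = ((3.291 + 0.674) / 0.89)²
n = (4.455)²
n ≈ 19.85
Round up to the next whole number: n = 20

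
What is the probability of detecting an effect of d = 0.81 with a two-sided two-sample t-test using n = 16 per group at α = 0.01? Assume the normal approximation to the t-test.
Power ≈ 0.39

Power calculation (two-sample t-test, normal approximation):
z_β = d · √(n/2) - z_{α/2}
z_β = 0.81 · √(16/2) - 2.576
z_β = 0.81 · 2.828 - 2.576
z_β = -0.285

Power = Φ(z_β) = Φ(-0.285) ≈ 0.388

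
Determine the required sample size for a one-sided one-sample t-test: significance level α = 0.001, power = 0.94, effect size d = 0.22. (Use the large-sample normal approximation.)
n = 446

Sample size formula (one-sample t-test, normal approximation):
n = ((z_α + z_β) / d)²

z_α = 3.090 (for α = 0.001, one-sided)
z_β = 1.555 (for power = 0.94)
d = 0.22

n = ((3.090 + 1.555) / 0.22)²
n = (21.114)²
n ≈ 445.80
Round up to the next whole number: n = 446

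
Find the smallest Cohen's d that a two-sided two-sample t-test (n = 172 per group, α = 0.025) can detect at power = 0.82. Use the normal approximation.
d ≈ 0.34

Minimum detectable effect (two-sample t-test, normal approximation):
d = (z_{α/2} + z_β) / √(n/2)
d = (2.241 + 0.915) / √(172/2)
d = 3.157 / 9.274
d ≈ 0.34

By Cohen's convention (0.2 small / 0.5 medium / 0.8 large): small effect.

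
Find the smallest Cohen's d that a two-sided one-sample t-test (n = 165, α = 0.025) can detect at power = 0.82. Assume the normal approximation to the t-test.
d ≈ 0.25

Minimum detectable effect (one-sample t-test, normal approximation):
d = (z_{α/2} + z_β) / √n
d = (2.241 + 0.915) / √165
d = 3.157 / 12.845
d ≈ 0.25

By Cohen's convention (0.2 small / 0.5 medium / 0.8 large): small effect.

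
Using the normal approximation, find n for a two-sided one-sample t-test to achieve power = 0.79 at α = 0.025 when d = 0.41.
n = 56

Sample size formula (one-sample t-test, normal approximation):
n = ((z_{α/2} + z_β) / d)²

z_{α/2} = 2.241 (for α = 0.025, two-sided)
z_β = 0.806 (for power = 0.79)
d = 0.41

n = ((2.241 + 0.806) / 0.41)²
n = (7.432)²
n ≈ 55.23
Round up to the next whole number: n = 56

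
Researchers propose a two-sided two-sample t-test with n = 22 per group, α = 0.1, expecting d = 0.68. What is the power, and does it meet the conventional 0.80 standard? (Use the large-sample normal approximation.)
Power ≈ 0.73; the study is underpowered (power < 0.80)

Power calculation (two-sample t-test, normal approximation):
z_β = d · √(n/2) - z_{α/2}
z_β = 0.68 · √(22/2) - 1.645
z_β = 0.68 · 3.317 - 1.645
z_β = 0.610

Power = Φ(z_β) = Φ(0.610) ≈ 0.729

Effect size d = 0.68 is medium by Cohen's convention (0.2/0.5/0.8).

Threshold: power ≥ 0.80 is conventionally adequate.
Power ≈ 0.73 → the study is underpowered (power < 0.80).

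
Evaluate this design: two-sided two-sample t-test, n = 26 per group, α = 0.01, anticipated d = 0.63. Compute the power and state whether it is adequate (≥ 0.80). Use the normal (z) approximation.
Power ≈ 0.38; the study is underpowered (power < 0.80)

Power calculation (two-sample t-test, normal approximation):
z_β = d · √(n/2) - z_{α/2}
z_β = 0.63 · √(26/2) - 2.576
z_β = 0.63 · 3.606 - 2.576
z_β = -0.304

Power = Φ(z_β) = Φ(-0.304) ≈ 0.380

Effect size d = 0.63 is medium by Cohen's convention (0.2/0.5/0.8).

Threshold: power ≥ 0.80 is conventionally adequate.
Power ≈ 0.38 → the study is underpowered (power < 0.80).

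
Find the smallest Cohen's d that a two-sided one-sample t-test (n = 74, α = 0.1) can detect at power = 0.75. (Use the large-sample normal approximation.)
d ≈ 0.27

Minimum detectable effect (one-sample t-test, normal approximation):
d = (z_{α/2} + z_β) / √n
d = (1.645 + 0.674) / √74
d = 2.319 / 8.602
d ≈ 0.27

By Cohen's convention (0.2 small / 0.5 medium / 0.8 large): small effect.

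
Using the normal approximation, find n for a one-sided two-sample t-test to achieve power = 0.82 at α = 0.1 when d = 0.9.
n = 12 per group

Sample size formula (two-sample t-test, normal approximation):
n = 2 · ((z_α + z_β) / d)²

z_α = 1.282 (for α = 0.1, one-sided)
z_β = 0.915 (for power = 0.82)
d = 0.9

n = 2 · ((1.282 + 0.915) / 0.9)²
n = 2 · (2.441)²
n ≈ 11.92
Round up to the next whole number: n = 12 per group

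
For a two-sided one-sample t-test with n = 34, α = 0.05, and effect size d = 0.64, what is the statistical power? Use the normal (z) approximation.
Power ≈ 0.96

Power calculation (one-sample t-test, normal approximation):
z_β = d · √n - z_{α/2}
z_β = 0.64 · √34 - 1.960
z_β = 0.64 · 5.831 - 1.960
z_β = 1.772

Power = Φ(z_β) = Φ(1.772) ≈ 0.962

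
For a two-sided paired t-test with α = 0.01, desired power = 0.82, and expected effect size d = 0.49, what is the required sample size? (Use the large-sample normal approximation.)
n = 51 pairs

Sample size formula (paired t-test, normal approximation):
n = ((z_{α/2} + z_β) / d)²

z_{α/2} = 2.576 (for α = 0.01, two-sided)
z_β = 0.915 (for power = 0.82)
d = 0.49

n = ((2.576 + 0.915) / 0.49)²
n = (7.124)²
n ≈ 50.75
Round up to the next whole number: n = 51 pairs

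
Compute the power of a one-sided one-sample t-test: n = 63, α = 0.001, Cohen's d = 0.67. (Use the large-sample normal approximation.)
Power ≈ 0.99

Power calculation (one-sample t-test, normal approximation):
z_β = d · √n - z_α
z_β = 0.67 · √63 - 3.090
z_β = 0.67 · 7.937 - 3.090
z_β = 2.228

Power = Φ(z_β) = Φ(2.228) ≈ 0.987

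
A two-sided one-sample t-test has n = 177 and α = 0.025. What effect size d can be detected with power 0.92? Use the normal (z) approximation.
d ≈ 0.27

Minimum detectable effect (one-sample t-test, normal approximation):
d = (z_{α/2} + z_β) / √n
d = (2.241 + 1.405) / √177
d = 3.646 / 13.304
d ≈ 0.27

By Cohen's convention (0.2 small / 0.5 medium / 0.8 large): small effect.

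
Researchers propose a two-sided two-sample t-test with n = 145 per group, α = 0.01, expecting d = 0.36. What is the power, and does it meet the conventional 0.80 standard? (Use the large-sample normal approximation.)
Power ≈ 0.69; the study is underpowered (power < 0.80)

Power calculation (two-sample t-test, normal approximation):
z_β = d · √(n/2) - z_{α/2}
z_β = 0.36 · √(145/2) - 2.576
z_β = 0.36 · 8.515 - 2.576
z_β = 0.489

Power = Φ(z_β) = Φ(0.489) ≈ 0.688

Effect size d = 0.36 is small by Cohen's convention (0.2/0.5/0.8).

Threshold: power ≥ 0.80 is conventionally adequate.
Power ≈ 0.69 → the study is underpowered (power < 0.80).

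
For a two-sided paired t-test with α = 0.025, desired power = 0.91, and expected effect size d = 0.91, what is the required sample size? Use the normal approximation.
n = 16 pairs

Sample size formula (paired t-test, normal approximation):
n = ((z_{α/2} + z_β) / d)²

z_{α/2} = 2.241 (for α = 0.025, two-sided)
z_β = 1.341 (for power = 0.91)
d = 0.91

n = ((2.241 + 1.341) / 0.91)²
n = (3.936)²
n ≈ 15.49
Round up to the next whole number: n = 16 pairs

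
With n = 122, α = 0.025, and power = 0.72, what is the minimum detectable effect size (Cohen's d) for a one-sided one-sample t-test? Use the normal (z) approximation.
d ≈ 0.23

Minimum detectable effect (one-sample t-test, normal approximation):
d = (z_α + z_β) / √n
d = (1.960 + 0.583) / √122
d = 2.543 / 11.045
d ≈ 0.23

By Cohen's convention (0.2 small / 0.5 medium / 0.8 large): small effect.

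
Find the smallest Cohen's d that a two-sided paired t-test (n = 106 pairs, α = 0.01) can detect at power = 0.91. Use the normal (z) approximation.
d ≈ 0.38

Minimum detectable effect (paired t-test, normal approximation):
d = (z_{α/2} + z_β) / √n
d = (2.576 + 1.341) / √106
d = 3.917 / 10.296
d ≈ 0.38

By Cohen's convention (0.2 small / 0.5 medium / 0.8 large): small effect.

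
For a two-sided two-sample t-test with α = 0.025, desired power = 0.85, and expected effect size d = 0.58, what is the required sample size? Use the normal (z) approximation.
n = 64 per group

Sample size formula (two-sample t-test, normal approximation):
n = 2 · ((z_{α/2} + z_β) / d)²

z_{α/2} = 2.241 (for α = 0.025, two-sided)
z_β = 1.036 (for power = 0.85)
d = 0.58

n = 2 · ((2.241 + 1.036) / 0.58)²
n = 2 · (5.650)²
n ≈ 63.84
Round up to the next whole number: n = 64 per group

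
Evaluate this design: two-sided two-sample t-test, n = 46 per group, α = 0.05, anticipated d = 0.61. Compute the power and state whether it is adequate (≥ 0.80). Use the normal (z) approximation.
Power ≈ 0.83; the study is adequately powered (power ≥ 0.80)

Power calculation (two-sample t-test, normal approximation):
z_β = d · √(n/2) - z_{α/2}
z_β = 0.61 · √(46/2) - 1.960
z_β = 0.61 · 4.796 - 1.960
z_β = 0.965

Power = Φ(z_β) = Φ(0.965) ≈ 0.833

Effect size d = 0.61 is medium by Cohen's convention (0.2/0.5/0.8).

Threshold: power ≥ 0.80 is conventionally adequate.
Power ≈ 0.83 → the study is adequately powered (power ≥ 0.80).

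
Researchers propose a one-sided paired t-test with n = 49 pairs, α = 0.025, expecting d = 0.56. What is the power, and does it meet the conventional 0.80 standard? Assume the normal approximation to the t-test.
Power ≈ 0.98; the study is adequately powered (power ≥ 0.80)

Power calculation (paired t-test, normal approximation):
z_β = d · √n - z_α
z_β = 0.56 · √49 - 1.960
z_β = 0.56 · 7.000 - 1.960
z_β = 1.960

Power = Φ(z_β) = Φ(1.960) ≈ 0.975

Effect size d = 0.56 is medium by Cohen's convention (0.2/0.5/0.8).

Threshold: power ≥ 0.80 is conventionally adequate.
Power ≈ 0.98 → the study is adequately powered (power ≥ 0.80).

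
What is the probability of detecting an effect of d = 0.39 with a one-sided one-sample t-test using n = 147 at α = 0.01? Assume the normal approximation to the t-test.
Power ≈ 0.99

Power calculation (one-sample t-test, normal approximation):
z_β = d · √n - z_α
z_β = 0.39 · √147 - 2.326
z_β = 0.39 · 12.124 - 2.326
z_β = 2.402

Power = Φ(z_β) = Φ(2.402) ≈ 0.992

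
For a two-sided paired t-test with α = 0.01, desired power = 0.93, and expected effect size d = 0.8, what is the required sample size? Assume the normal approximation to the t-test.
n = 26 pairs

Sample size formula (paired t-test, normal approximation):
n = ((z_{α/2} + z_β) / d)²

z_{α/2} = 2.576 (for α = 0.01, two-sided)
z_β = 1.476 (for power = 0.93)
d = 0.8

n = ((2.576 + 1.476) / 0.8)²
n = (5.065)²
n ≈ 25.65
Round up to the next whole number: n = 26 pairs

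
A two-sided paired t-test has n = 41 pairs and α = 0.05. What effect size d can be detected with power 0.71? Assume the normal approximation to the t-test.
d ≈ 0.39

Minimum detectable effect (paired t-test, normal approximation):
d = (z_{α/2} + z_β) / √n
d = (1.960 + 0.553) / √41
d = 2.513 / 6.403
d ≈ 0.39

By Cohen's convention (0.2 small / 0.5 medium / 0.8 large): small effect.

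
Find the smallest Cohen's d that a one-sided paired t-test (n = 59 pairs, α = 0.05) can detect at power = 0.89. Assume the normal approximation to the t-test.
d ≈ 0.37

Minimum detectable effect (paired t-test, normal approximation):
d = (z_α + z_β) / √n
d = (1.645 + 1.227) / √59
d = 2.871 / 7.681
d ≈ 0.37

By Cohen's convention (0.2 small / 0.5 medium / 0.8 large): small effect.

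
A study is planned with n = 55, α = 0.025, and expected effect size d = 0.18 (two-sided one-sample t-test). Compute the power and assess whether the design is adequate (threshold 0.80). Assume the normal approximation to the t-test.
Power ≈ 0.18; the study is underpowered (power < 0.80)

Power calculation (one-sample t-test, normal approximation):
z_β = d · √n - z_{α/2}
z_β = 0.18 · √55 - 2.241
z_β = 0.18 · 7.416 - 2.241
z_β = -0.906

Power = Φ(z_β) = Φ(-0.906) ≈ 0.182

Effect size d = 0.18 is very small by Cohen's convention (0.2/0.5/0.8).

Threshold: power ≥ 0.80 is conventionally adequate.
Power ≈ 0.18 → the study is underpowered (power < 0.80).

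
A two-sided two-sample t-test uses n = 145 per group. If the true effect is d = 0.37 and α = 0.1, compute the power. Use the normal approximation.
Power ≈ 0.93

Power calculation (two-sample t-test, normal approximation):
z_β = d · √(n/2) - z_{α/2}
z_β = 0.37 · √(145/2) - 1.645
z_β = 0.37 · 8.515 - 1.645
z_β = 1.506

Power = Φ(z_β) = Φ(1.506) ≈ 0.934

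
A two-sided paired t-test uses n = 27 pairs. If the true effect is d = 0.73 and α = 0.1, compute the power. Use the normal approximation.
Power ≈ 0.98

Power calculation (paired t-test, normal approximation):
z_β = d · √n - z_{α/2}
z_β = 0.73 · √27 - 1.645
z_β = 0.73 · 5.196 - 1.645
z_β = 2.148

Power = Φ(z_β) = Φ(2.148) ≈ 0.984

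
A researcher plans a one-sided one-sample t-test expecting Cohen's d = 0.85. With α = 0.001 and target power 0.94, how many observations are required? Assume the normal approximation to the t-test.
n = 30

Sample size formula (one-sample t-test, normal approximation):
n = ((z_α + z_β) / d)²

z_α = 3.090 (for α = 0.001, one-sided)
z_β = 1.555 (for power = 0.94)
d = 0.85

n = ((3.090 + 1.555) / 0.85)²
n = (5.465)²
n ≈ 29.87
Round up to the next whole number: n = 30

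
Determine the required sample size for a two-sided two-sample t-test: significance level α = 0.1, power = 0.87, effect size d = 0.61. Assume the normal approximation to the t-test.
n = 42 per group

Sample size formula (two-sample t-test, normal approximation):
n = 2 · ((z_{α/2} + z_β) / d)²

z_{α/2} = 1.645 (for α = 0.1, two-sided)
z_β = 1.126 (for power = 0.87)
d = 0.61

n = 2 · ((1.645 + 1.126) / 0.61)²
n = 2 · (4.543)²
n ≈ 41.28
Round up to the next whole number: n = 42 per group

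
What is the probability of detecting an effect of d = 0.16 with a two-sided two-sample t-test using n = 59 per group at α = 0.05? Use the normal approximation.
Power ≈ 0.14

Power calculation (two-sample t-test, normal approximation):
z_β = d · √(n/2) - z_{α/2}
z_β = 0.16 · √(59/2) - 1.960
z_β = 0.16 · 5.431 - 1.960
z_β = -1.091

Power = Φ(z_β) = Φ(-1.091) ≈ 0.138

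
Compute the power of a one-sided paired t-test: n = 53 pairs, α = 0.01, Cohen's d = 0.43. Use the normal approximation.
Power ≈ 0.79

Power calculation (paired t-test, normal approximation):
z_β = d · √n - z_α
z_β = 0.43 · √53 - 2.326
z_β = 0.43 · 7.280 - 2.326
z_β = 0.804

Power = Φ(z_β) = Φ(0.804) ≈ 0.789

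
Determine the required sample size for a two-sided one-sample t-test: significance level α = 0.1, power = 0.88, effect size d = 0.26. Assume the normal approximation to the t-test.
n = 118

Sample size formula (one-sample t-test, normal approximation):
n = ((z_{α/2} + z_β) / d)²

z_{α/2} = 1.645 (for α = 0.1, two-sided)
z_β = 1.175 (for power = 0.88)
d = 0.26

n = ((1.645 + 1.175) / 0.26)²
n = (10.846)²
n ≈ 117.64
Round up to the next whole number: n = 118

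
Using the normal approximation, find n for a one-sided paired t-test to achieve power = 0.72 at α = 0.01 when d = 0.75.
n = 16 pairs

Sample size formula (paired t-test, normal approximation):
n = ((z_α + z_β) / d)²

z_α = 2.326 (for α = 0.01, one-sided)
z_β = 0.583 (for power = 0.72)
d = 0.75

n = ((2.326 + 0.583) / 0.75)²
n = (3.879)²
n ≈ 15.05
Round up to the next whole number: n = 16 pairs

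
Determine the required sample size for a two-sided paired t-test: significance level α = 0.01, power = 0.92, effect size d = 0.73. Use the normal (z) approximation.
n = 30 pairs

Sample size formula (paired t-test, normal approximation):
n = ((z_{α/2} + z_β) / d)²

z_{α/2} = 2.576 (for α = 0.01, two-sided)
z_β = 1.405 (for power = 0.92)
d = 0.73

n = ((2.576 + 1.405) / 0.73)²
n = (5.453)²
n ≈ 29.74
Round up to the next whole number: n = 30 pairs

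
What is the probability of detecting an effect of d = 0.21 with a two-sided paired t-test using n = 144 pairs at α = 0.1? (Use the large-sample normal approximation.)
Power ≈ 0.81

Power calculation (paired t-test, normal approximation):
z_β = d · √n - z_{α/2}
z_β = 0.21 · √144 - 1.645
z_β = 0.21 · 12.000 - 1.645
z_β = 0.875

Power = Φ(z_β) = Φ(0.875) ≈ 0.809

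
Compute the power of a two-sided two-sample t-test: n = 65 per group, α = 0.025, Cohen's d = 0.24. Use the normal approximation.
Power ≈ 0.19

Power calculation (two-sample t-test, normal approximation):
z_β = d · √(n/2) - z_{α/2}
z_β = 0.24 · √(65/2) - 2.241
z_β = 0.24 · 5.701 - 2.241
z_β = -0.873

Power = Φ(z_β) = Φ(-0.873) ≈ 0.191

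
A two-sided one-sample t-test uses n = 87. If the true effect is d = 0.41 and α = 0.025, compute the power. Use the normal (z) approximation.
Power ≈ 0.94

Power calculation (one-sample t-test, normal approximation):
z_β = d · √n - z_{α/2}
z_β = 0.41 · √87 - 2.241
z_β = 0.41 · 9.327 - 2.241
z_β = 1.583

Power = Φ(z_β) = Φ(1.583) ≈ 0.943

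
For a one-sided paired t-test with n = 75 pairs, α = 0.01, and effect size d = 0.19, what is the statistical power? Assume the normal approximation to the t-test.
Power ≈ 0.25

Power calculation (paired t-test, normal approximation):
z_β = d · √n - z_α
z_β = 0.19 · √75 - 2.326
z_β = 0.19 · 8.660 - 2.326
z_β = -0.681

Power = Φ(z_β) = Φ(-0.681) ≈ 0.248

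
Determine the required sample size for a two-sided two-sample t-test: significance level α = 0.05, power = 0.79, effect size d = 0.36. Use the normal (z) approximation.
n = 119 per group

Sample size formula (two-sample t-test, normal approximation):
n = 2 · ((z_{α/2} + z_β) / d)²

z_{α/2} = 1.960 (for α = 0.05, two-sided)
z_β = 0.806 (for power = 0.79)
d = 0.36

n = 2 · ((1.960 + 0.806) / 0.36)²
n = 2 · (7.683)²
n ≈ 118.06
Round up to the next whole number: n = 119 per group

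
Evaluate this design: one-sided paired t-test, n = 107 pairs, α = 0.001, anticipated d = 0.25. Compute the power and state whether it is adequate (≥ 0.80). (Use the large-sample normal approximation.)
Power ≈ 0.31; the study is underpowered (power < 0.80)

Power calculation (paired t-test, normal approximation):
z_β = d · √n - z_α
z_β = 0.25 · √107 - 3.090
z_β = 0.25 · 10.344 - 3.090
z_β = -0.504

Power = Φ(z_β) = Φ(-0.504) ≈ 0.307

Effect size d = 0.25 is small by Cohen's convention (0.2/0.5/0.8).

Threshold: power ≥ 0.80 is conventionally adequate.
Power ≈ 0.31 → the study is underpowered (power < 0.80).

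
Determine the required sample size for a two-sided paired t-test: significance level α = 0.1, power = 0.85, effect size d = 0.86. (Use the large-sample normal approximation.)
n = 10 pairs

Sample size formula (paired t-test, normal approximation):
n = ((z_{α/2} + z_β) / d)²

z_{α/2} = 1.645 (for α = 0.1, two-sided)
z_β = 1.036 (for power = 0.85)
d = 0.86

n = ((1.645 + 1.036) / 0.86)²
n = (3.117)²
n ≈ 9.72
Round up to the next whole number: n = 10 pairs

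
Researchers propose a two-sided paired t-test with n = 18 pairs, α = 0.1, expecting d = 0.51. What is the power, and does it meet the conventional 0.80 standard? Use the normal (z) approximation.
Power ≈ 0.70; the study is underpowered (power < 0.80)

Power calculation (paired t-test, normal approximation):
z_β = d · √n - z_{α/2}
z_β = 0.51 · √18 - 1.645
z_β = 0.51 · 4.243 - 1.645
z_β = 0.519

Power = Φ(z_β) = Φ(0.519) ≈ 0.698

Effect size d = 0.51 is medium by Cohen's convention (0.2/0.5/0.8).

Threshold: power ≥ 0.80 is conventionally adequate.
Power ≈ 0.70 → the study is underpowered (power < 0.80).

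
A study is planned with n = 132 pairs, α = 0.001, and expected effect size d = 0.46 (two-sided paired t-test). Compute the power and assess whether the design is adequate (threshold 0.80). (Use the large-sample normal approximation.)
Power ≈ 0.98; the study is adequately powered (power ≥ 0.80)

Power calculation (paired t-test, normal approximation):
z_β = d · √n - z_{α/2}
z_β = 0.46 · √132 - 3.291
z_β = 0.46 · 11.489 - 3.291
z_β = 1.994

Power = Φ(z_β) = Φ(1.994) ≈ 0.977

Effect size d = 0.46 is small by Cohen's convention (0.2/0.5/0.8).

Threshold: power ≥ 0.80 is conventionally adequate.
Power ≈ 0.98 → the study is adequately powered (power ≥ 0.80).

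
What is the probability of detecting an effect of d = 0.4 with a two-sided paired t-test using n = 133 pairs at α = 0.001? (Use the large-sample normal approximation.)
Power ≈ 0.91

Power calculation (paired t-test, normal approximation):
z_β = d · √n - z_{α/2}
z_β = 0.4 · √133 - 3.291
z_β = 0.4 · 11.533 - 3.291
z_β = 1.322

Power = Φ(z_β) = Φ(1.322) ≈ 0.907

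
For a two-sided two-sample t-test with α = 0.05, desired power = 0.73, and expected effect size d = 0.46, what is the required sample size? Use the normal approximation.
n = 63 per group

Sample size formula (two-sample t-test, normal approximation):
n = 2 · ((z_{α/2} + z_β) / d)²

z_{α/2} = 1.960 (for α = 0.05, two-sided)
z_β = 0.613 (for power = 0.73)
d = 0.46

n = 2 · ((1.960 + 0.613) / 0.46)²
n = 2 · (5.593)²
n ≈ 62.56
Round up to the next whole number: n = 63 per group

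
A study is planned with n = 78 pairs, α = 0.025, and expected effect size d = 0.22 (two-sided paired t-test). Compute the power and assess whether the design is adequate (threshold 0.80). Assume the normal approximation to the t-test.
Power ≈ 0.38; the study is underpowered (power < 0.80)

Power calculation (paired t-test, normal approximation):
z_β = d · √n - z_{α/2}
z_β = 0.22 · √78 - 2.241
z_β = 0.22 · 8.832 - 2.241
z_β = -0.298

Power = Φ(z_β) = Φ(-0.298) ≈ 0.383

Effect size d = 0.22 is small by Cohen's convention (0.2/0.5/0.8).

Threshold: power ≥ 0.80 is conventionally adequate.
Power ≈ 0.38 → the study is underpowered (power < 0.80).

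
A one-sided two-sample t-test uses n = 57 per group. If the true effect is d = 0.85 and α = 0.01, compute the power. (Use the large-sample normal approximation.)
Power ≈ 0.99

Power calculation (two-sample t-test, normal approximation):
z_β = d · √(n/2) - z_α
z_β = 0.85 · √(57/2) - 2.326
z_β = 0.85 · 5.339 - 2.326
z_β = 2.211

Power = Φ(z_β) = Φ(2.211) ≈ 0.986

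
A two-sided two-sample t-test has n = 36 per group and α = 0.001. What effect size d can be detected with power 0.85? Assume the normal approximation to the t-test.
d ≈ 1.02

Minimum detectable effect (two-sample t-test, normal approximation):
d = (z_{α/2} + z_β) / √(n/2)
d = (3.291 + 1.036) / √(36/2)
d = 4.327 / 4.243
d ≈ 1.02

By Cohen's convention (0.2 small / 0.5 medium / 0.8 large): large effect.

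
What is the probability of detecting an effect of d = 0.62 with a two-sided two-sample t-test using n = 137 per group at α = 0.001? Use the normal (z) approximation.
Power ≈ 0.97

Power calculation (two-sample t-test, normal approximation):
z_β = d · √(n/2) - z_{α/2}
z_β = 0.62 · √(137/2) - 3.291
z_β = 0.62 · 8.276 - 3.291
z_β = 1.841

Power = Φ(z_β) = Φ(1.841) ≈ 0.967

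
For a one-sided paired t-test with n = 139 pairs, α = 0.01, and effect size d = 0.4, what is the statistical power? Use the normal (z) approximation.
Power ≈ 0.99

Power calculation (paired t-test, normal approximation):
z_β = d · √n - z_α
z_β = 0.4 · √139 - 2.326
z_β = 0.4 · 11.790 - 2.326
z_β = 2.390

Power = Φ(z_β) = Φ(2.390) ≈ 0.992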